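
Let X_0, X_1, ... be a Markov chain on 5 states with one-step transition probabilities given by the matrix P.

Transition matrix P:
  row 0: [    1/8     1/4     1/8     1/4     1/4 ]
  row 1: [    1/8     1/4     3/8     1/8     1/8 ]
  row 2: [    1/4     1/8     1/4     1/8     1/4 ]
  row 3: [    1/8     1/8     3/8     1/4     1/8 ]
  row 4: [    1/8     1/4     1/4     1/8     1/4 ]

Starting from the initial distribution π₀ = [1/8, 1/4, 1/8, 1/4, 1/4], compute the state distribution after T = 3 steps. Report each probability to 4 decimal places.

t=0: π = [0.1250, 0.2500, 0.1250, 0.2500, 0.2500]
t=1: π = [0.1406, 0.2031, 0.2969, 0.1719, 0.1875]
t=2: π = [0.1621, 0.1914, 0.2793, 0.1641, 0.2031]
t=3: π = [0.1599, 0.1946, 0.2742, 0.1658, 0.2056]

π = [0.1599, 0.1946, 0.2742, 0.1658, 0.2056]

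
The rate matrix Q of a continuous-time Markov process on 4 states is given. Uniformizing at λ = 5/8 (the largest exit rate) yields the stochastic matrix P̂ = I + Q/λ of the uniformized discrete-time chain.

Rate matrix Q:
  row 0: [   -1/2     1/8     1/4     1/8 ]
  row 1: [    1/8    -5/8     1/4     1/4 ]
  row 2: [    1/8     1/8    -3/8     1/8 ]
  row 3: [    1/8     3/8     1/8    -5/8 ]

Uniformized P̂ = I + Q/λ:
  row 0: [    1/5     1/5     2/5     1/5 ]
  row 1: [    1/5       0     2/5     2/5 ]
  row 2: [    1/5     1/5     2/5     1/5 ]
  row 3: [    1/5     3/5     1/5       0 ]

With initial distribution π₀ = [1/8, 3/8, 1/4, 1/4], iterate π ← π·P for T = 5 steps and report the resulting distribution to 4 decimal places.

t=0: π = [0.1250, 0.3750, 0.2500, 0.2500]
t=1: π = [0.2000, 0.2250, 0.3500, 0.2250]
t=2: π = [0.2000, 0.2450, 0.3550, 0.2000]
t=3: π = [0.2000, 0.2310, 0.3600, 0.2090]
t=4: π = [0.2000, 0.2374, 0.3582, 0.2044]
t=5: π = [0.2000, 0.2343, 0.3591, 0.2066]

π = [0.2000, 0.2343, 0.3591, 0.2066]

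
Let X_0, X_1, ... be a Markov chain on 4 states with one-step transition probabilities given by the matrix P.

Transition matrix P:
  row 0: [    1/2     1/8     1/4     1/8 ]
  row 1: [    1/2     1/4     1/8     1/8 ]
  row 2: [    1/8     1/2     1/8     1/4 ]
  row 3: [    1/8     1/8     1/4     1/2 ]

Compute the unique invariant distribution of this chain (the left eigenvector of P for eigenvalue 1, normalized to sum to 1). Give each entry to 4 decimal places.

π = [0.3364, 0.2273, 0.1970, 0.2394]

Balance equations π_j = Σ_i π_i·P[i][j]:
  π_0 = 1/2·π_0 + 1/2·π_1 + 1/8·π_2 + 1/8·π_3
  π_1 = 1/8·π_0 + 1/4·π_1 + 1/2·π_2 + 1/8·π_3
  π_2 = 1/4·π_0 + 1/8·π_1 + 1/8·π_2 + 1/4·π_3
  normalize: π_0 + π_1 + π_2 + π_3 = 1
Solving the linear system gives exactly π = [37/110, 5/22, 13/66, 79/330].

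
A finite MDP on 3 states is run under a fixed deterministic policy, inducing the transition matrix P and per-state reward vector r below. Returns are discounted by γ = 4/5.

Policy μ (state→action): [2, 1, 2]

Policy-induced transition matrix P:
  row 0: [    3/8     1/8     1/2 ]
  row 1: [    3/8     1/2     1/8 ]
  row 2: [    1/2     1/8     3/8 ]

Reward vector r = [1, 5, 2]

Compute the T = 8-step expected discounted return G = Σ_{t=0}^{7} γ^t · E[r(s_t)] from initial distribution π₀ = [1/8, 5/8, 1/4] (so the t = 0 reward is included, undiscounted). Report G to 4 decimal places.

t=0: π = [0.1250, 0.6250, 0.2500], E[r] = 3.7500, γ^t·E[r] = 3.750000, running G = 3.750000
t=1: π = [0.4063, 0.3594, 0.2344], E[r] = 2.6719, γ^t·E[r] = 2.137500, running G = 5.887500
t=2: π = [0.4043, 0.2598, 0.3359], E[r] = 2.3750, γ^t·E[r] = 1.520000, running G = 7.407500
t=3: π = [0.4170, 0.2224, 0.3606], E[r] = 2.2502, γ^t·E[r] = 1.152125, running G = 8.559625
t=4: π = [0.4201, 0.2084, 0.3715], E[r] = 2.2051, γ^t·E[r] = 0.903225, running G = 9.462850
t=5: π = [0.4214, 0.2032, 0.3754], E[r] = 2.1880, γ^t·E[r] = 0.716969, running G = 10.179819
t=6: π = [0.4219, 0.2012, 0.3769], E[r] = 2.1816, γ^t·E[r] = 0.571899, running G = 10.751717
t=7: π = [0.4221, 0.2004, 0.3774], E[r] = 2.1792, γ^t·E[r] = 0.457015, running G = 11.208732

G = 11.2087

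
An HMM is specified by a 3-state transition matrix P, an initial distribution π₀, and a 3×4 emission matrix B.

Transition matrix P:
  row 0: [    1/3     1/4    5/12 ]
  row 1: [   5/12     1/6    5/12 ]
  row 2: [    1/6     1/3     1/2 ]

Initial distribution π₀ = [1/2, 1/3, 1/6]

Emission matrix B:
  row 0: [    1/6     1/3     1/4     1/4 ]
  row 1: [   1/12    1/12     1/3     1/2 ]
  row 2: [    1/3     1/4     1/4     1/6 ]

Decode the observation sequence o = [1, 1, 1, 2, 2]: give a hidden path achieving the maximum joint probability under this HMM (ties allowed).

t=0: δ = [1.667e-01, 2.778e-02, 4.167e-02]  (obs o_0=1)
t=1: δ = [1.852e-02, 3.472e-03, 1.736e-02]  ψ = [0, 0, 0]  (obs o_1=1)
t=2: δ = [2.058e-03, 4.823e-04, 2.170e-03]  ψ = [0, 2, 2]  (obs o_2=1)
t=3: δ = [1.715e-04, 2.411e-04, 2.713e-04]  ψ = [0, 2, 2]  (obs o_3=2)
t=4: δ = [2.512e-05, 3.014e-05, 3.391e-05]  ψ = [1, 2, 2]  (obs o_4=2)
backtrack: best end state = 2; path = [0, 2, 2, 2, 2]

path = [0, 2, 2, 2, 2]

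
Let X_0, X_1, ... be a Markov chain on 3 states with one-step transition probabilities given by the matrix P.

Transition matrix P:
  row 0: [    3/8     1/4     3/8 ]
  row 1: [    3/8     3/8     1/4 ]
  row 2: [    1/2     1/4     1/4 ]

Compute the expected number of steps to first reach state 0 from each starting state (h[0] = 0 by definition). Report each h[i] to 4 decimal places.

h = [0.0000, 2.4615, 2.1538]

First-step conditioning: h[0] = 0; for i ≠ 0, h[i] = 1 + Σ_k P[i][k]·h[k].
  h[1] = 1 + 3/8·h[1] + 1/4·h[2]
  h[2] = 1 + 1/4·h[1] + 1/4·h[2]
Solving the 2×2 linear system over states ≠ 0 gives exactly h = [0, 32/13, 28/13] (h[0] = 0 is the target).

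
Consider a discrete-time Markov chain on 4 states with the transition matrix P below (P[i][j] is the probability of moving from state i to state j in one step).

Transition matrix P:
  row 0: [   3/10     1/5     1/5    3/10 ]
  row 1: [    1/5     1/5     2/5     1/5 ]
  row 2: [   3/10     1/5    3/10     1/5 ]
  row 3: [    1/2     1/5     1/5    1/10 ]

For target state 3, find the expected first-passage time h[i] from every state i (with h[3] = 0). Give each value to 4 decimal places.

h = [3.9474, 4.4298, 4.3860, 0.0000]

First-step conditioning: h[3] = 0; for i ≠ 3, h[i] = 1 + Σ_k P[i][k]·h[k].
  h[0] = 1 + 3/10·h[0] + 1/5·h[1] + 1/5·h[2]
  h[1] = 1 + 1/5·h[0] + 1/5·h[1] + 2/5·h[2]
  h[2] = 1 + 3/10·h[0] + 1/5·h[1] + 3/10·h[2]
Solving the 3×3 linear system over states ≠ 3 gives exactly h = [75/19, 505/114, 250/57, 0] (h[3] = 0 is the target).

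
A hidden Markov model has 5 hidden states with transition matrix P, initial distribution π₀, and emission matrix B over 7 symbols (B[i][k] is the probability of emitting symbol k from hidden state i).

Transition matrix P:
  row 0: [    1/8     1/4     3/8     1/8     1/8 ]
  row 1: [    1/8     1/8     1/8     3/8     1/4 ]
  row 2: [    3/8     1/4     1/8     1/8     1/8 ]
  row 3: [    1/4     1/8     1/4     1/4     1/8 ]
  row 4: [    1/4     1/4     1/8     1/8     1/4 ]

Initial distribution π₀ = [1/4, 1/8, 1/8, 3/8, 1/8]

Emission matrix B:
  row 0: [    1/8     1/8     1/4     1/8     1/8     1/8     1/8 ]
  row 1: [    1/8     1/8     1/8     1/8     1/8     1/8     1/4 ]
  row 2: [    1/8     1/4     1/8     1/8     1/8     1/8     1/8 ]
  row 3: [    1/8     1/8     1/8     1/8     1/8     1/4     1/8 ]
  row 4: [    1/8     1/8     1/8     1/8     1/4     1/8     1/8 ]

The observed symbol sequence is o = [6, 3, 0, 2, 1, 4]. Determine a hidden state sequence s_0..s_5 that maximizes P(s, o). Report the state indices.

path = [3, 0, 2, 0, 2, 0]

t=0: δ = [3.125e-02, 3.125e-02, 1.562e-02, 4.688e-02, 1.562e-02]  (obs o_0=6)
t=1: δ = [1.465e-03, 9.766e-04, 1.465e-03, 1.465e-03, 9.766e-04]  ψ = [3, 0, 0, 1, 1]  (obs o_1=3)
t=2: δ = [6.866e-05, 4.578e-05, 6.866e-05, 4.578e-05, 3.052e-05]  ψ = [2, 0, 0, 1, 1]  (obs o_2=0)
t=3: δ = [6.437e-06, 2.146e-06, 3.219e-06, 2.146e-06, 1.431e-06]  ψ = [2, 0, 0, 1, 1]  (obs o_3=2)
t=4: δ = [1.509e-07, 2.012e-07, 6.035e-07, 1.006e-07, 1.006e-07]  ψ = [2, 0, 0, 0, 0]  (obs o_4=1)
t=5: δ = [2.829e-08, 1.886e-08, 9.430e-09, 9.430e-09, 1.886e-08]  ψ = [2, 2, 2, 1, 2]  (obs o_5=4)
backtrack: best end state = 0; path = [3, 0, 2, 0, 2, 0]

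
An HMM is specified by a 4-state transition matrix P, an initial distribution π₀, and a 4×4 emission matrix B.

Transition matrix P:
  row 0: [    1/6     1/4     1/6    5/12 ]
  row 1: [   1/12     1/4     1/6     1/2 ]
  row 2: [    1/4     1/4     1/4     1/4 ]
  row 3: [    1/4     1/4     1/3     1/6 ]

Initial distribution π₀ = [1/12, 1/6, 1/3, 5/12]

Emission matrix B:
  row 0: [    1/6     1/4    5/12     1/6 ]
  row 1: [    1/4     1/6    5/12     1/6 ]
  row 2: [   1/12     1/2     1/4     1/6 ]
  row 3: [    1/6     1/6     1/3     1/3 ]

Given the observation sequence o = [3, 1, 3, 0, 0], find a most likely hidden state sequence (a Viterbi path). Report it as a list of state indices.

t=0: δ = [1.389e-02, 2.778e-02, 5.556e-02, 1.389e-01]  (obs o_0=3)
t=1: δ = [8.681e-03, 5.787e-03, 2.315e-02, 3.858e-03]  ψ = [3, 3, 3, 3]  (obs o_1=1)
t=2: δ = [9.645e-04, 9.645e-04, 9.645e-04, 1.929e-03]  ψ = [2, 2, 2, 2]  (obs o_2=3)
t=3: δ = [8.038e-05, 1.206e-04, 5.358e-05, 8.038e-05]  ψ = [3, 3, 3, 1]  (obs o_3=0)
t=4: δ = [3.349e-06, 7.535e-06, 2.233e-06, 1.005e-05]  ψ = [3, 1, 3, 1]  (obs o_4=0)
backtrack: best end state = 3; path = [3, 2, 3, 1, 3]

path = [3, 2, 3, 1, 3]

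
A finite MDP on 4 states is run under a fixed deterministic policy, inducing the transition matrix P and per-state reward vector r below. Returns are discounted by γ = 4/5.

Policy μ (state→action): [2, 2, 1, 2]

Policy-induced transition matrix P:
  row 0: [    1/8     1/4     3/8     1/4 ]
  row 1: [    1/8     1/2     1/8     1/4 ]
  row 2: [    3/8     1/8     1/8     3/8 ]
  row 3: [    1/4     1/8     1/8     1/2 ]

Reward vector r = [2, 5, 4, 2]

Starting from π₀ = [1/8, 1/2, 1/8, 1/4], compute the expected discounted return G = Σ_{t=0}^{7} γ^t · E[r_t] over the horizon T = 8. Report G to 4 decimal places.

t=0: π = [0.1250, 0.5000, 0.1250, 0.2500], E[r] = 3.7500, γ^t·E[r] = 3.750000, running G = 3.750000
t=1: π = [0.1875, 0.3281, 0.1563, 0.3281], E[r] = 3.2969, γ^t·E[r] = 2.637500, running G = 6.387500
t=2: π = [0.2051, 0.2715, 0.1719, 0.3516], E[r] = 3.1582, γ^t·E[r] = 2.021250, running G = 8.408750
t=3: π = [0.2119, 0.2524, 0.1763, 0.3594], E[r] = 3.1099, γ^t·E[r] = 1.592250, running G = 10.001000
t=4: π = [0.2140, 0.2462, 0.1780, 0.3619], E[r] = 3.0944, γ^t·E[r] = 1.267475, running G = 11.268475
t=5: π = [0.2147, 0.2441, 0.1785, 0.3627], E[r] = 3.0892, γ^t·E[r] = 1.012258, running G = 12.280733
t=6: π = [0.2150, 0.2434, 0.1787, 0.3630], E[r] = 3.0875, γ^t·E[r] = 0.809357, running G = 13.090090
t=7: π = [0.2150, 0.2431, 0.1787, 0.3631], E[r] = 3.0869, γ^t·E[r] = 0.647365, running G = 13.737454

G = 13.7375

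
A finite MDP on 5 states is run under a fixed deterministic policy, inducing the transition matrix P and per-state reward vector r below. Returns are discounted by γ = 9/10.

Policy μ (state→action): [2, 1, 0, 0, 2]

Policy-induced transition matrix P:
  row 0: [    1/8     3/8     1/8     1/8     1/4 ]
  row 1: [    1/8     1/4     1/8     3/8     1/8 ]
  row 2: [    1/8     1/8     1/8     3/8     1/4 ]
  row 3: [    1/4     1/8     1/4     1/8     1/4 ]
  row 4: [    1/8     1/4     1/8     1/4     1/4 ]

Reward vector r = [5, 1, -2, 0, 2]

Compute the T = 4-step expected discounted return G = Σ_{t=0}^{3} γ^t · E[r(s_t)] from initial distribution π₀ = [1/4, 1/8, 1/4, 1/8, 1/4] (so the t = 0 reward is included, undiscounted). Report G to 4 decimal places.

t=0: π = [0.2500, 0.1250, 0.2500, 0.1250, 0.2500], E[r] = 1.3750, γ^t·E[r] = 1.375000, running G = 1.375000
t=1: π = [0.1406, 0.2344, 0.1406, 0.2500, 0.2344], E[r] = 1.1250, γ^t·E[r] = 1.012500, running G = 2.387500
t=2: π = [0.1563, 0.2188, 0.1563, 0.2480, 0.2207], E[r] = 1.1289, γ^t·E[r] = 0.914414, running G = 3.301914
t=3: π = [0.1560, 0.2190, 0.1560, 0.2463, 0.2227], E[r] = 1.1323, γ^t·E[r] = 0.825464, running G = 4.127378

G = 4.1274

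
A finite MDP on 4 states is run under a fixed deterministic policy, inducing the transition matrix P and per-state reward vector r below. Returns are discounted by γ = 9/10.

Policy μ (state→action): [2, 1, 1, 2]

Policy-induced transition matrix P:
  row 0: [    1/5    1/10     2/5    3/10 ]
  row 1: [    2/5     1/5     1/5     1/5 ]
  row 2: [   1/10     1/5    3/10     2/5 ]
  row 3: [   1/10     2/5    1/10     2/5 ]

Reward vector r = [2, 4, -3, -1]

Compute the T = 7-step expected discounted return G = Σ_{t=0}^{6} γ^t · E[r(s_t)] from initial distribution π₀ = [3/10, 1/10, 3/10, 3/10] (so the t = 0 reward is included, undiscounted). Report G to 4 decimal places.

G = 1.1183

t=0: π = [0.3000, 0.1000, 0.3000, 0.3000], E[r] = -0.2000, γ^t·E[r] = -0.200000, running G = -0.200000
t=1: π = [0.1600, 0.2300, 0.2600, 0.3500], E[r] = 0.1100, γ^t·E[r] = 0.099000, running G = -0.101000
t=2: π = [0.1850, 0.2540, 0.2230, 0.3380], E[r] = 0.3790, γ^t·E[r] = 0.306990, running G = 0.205990
t=3: π = [0.1947, 0.2491, 0.2255, 0.3307], E[r] = 0.3786, γ^t·E[r] = 0.275999, running G = 0.481989
t=4: π = [0.1942, 0.2467, 0.2284, 0.3307], E[r] = 0.3591, γ^t·E[r] = 0.235612, running G = 0.717601
t=5: π = [0.1934, 0.2467, 0.2286, 0.3312], E[r] = 0.3567, γ^t·E[r] = 0.210599, running G = 0.928200
t=6: π = [0.1934, 0.2469, 0.2284, 0.3313], E[r] = 0.3578, γ^t·E[r] = 0.190134, running G = 1.118334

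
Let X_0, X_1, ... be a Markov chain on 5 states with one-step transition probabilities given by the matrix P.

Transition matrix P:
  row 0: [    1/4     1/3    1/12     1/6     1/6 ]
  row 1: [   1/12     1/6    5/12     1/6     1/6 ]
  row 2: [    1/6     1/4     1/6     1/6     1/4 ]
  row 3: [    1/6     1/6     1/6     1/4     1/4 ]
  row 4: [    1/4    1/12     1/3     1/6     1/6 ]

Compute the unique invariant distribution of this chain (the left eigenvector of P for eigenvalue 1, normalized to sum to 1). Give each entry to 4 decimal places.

π = [0.1820, 0.1998, 0.2350, 0.1818, 0.2014]

Balance equations π_j = Σ_i π_i·P[i][j]:
  π_0 = 1/4·π_0 + 1/12·π_1 + 1/6·π_2 + 1/6·π_3 + 1/4·π_4
  π_1 = 1/3·π_0 + 1/6·π_1 + 1/4·π_2 + 1/6·π_3 + 1/12·π_4
  π_2 = 1/12·π_0 + 5/12·π_1 + 1/6·π_2 + 1/6·π_3 + 1/3·π_4
  π_3 = 1/6·π_0 + 1/6·π_1 + 1/6·π_2 + 1/4·π_3 + 1/6·π_4
  normalize: π_0 + π_1 + π_2 + π_3 + π_4 = 1
Solving the linear system gives exactly π = [1245/6842, 1367/6842, 804/3421, 2/11, 689/3421].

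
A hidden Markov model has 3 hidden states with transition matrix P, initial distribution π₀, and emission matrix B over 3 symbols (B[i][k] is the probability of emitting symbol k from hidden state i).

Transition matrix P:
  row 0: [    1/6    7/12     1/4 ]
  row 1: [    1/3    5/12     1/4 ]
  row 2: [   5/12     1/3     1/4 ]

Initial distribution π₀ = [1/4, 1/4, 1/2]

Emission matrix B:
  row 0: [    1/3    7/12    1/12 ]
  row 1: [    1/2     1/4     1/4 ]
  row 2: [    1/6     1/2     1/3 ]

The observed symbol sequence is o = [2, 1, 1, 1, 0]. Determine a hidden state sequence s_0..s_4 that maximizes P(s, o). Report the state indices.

t=0: δ = [2.083e-02, 6.250e-02, 1.667e-01]  (obs o_0=2)
t=1: δ = [4.051e-02, 1.389e-02, 2.083e-02]  ψ = [2, 2, 2]  (obs o_1=1)
t=2: δ = [5.064e-03, 5.908e-03, 5.064e-03]  ψ = [2, 0, 0]  (obs o_2=1)
t=3: δ = [1.231e-03, 7.385e-04, 7.385e-04]  ψ = [2, 0, 1]  (obs o_3=1)
t=4: δ = [1.026e-04, 3.590e-04, 5.128e-05]  ψ = [2, 0, 0]  (obs o_4=0)
backtrack: best end state = 1; path = [2, 0, 2, 0, 1]

path = [2, 0, 2, 0, 1]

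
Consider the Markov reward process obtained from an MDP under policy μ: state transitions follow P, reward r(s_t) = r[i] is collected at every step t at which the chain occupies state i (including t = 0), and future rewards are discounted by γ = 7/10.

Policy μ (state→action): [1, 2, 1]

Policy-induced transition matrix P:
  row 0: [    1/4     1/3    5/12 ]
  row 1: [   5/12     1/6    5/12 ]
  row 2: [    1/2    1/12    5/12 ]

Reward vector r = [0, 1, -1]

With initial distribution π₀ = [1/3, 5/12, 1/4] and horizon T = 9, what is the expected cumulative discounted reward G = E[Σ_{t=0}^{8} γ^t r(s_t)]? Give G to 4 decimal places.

t=0: π = [0.3333, 0.4167, 0.2500], E[r] = 0.1667, γ^t·E[r] = 0.166667, running G = 0.166667
t=1: π = [0.3819, 0.2014, 0.4167], E[r] = -0.2153, γ^t·E[r] = -0.150694, running G = 0.015972
t=2: π = [0.3877, 0.1956, 0.4167], E[r] = -0.2211, γ^t·E[r] = -0.108322, running G = -0.092350
t=3: π = [0.3868, 0.1966, 0.4167], E[r] = -0.2201, γ^t·E[r] = -0.075494, running G = -0.167844
t=4: π = [0.3869, 0.1964, 0.4167], E[r] = -0.2203, γ^t·E[r] = -0.052885, running G = -0.220729
t=5: π = [0.3869, 0.1964, 0.4167], E[r] = -0.2202, γ^t·E[r] = -0.037015, running G = -0.257743
t=6: π = [0.3869, 0.1964, 0.4167], E[r] = -0.2202, γ^t·E[r] = -0.025911, running G = -0.283654
t=7: π = [0.3869, 0.1964, 0.4167], E[r] = -0.2202, γ^t·E[r] = -0.018138, running G = -0.301792
t=8: π = [0.3869, 0.1964, 0.4167], E[r] = -0.2202, γ^t·E[r] = -0.012696, running G = -0.314488

G = -0.3145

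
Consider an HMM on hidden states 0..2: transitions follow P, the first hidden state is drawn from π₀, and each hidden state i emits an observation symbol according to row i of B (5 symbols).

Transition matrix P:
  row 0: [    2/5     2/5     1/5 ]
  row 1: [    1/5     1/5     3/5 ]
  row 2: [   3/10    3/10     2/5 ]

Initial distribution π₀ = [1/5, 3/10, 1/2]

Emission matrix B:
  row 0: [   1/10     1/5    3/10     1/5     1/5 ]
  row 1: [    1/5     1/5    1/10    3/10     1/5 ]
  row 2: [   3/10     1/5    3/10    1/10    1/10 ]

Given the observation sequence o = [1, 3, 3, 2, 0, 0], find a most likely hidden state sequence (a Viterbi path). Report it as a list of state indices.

t=0: δ = [4.000e-02, 6.000e-02, 1.000e-01]  (obs o_0=1)
t=1: δ = [6.000e-03, 9.000e-03, 4.000e-03]  ψ = [2, 2, 2]  (obs o_1=3)
t=2: δ = [4.800e-04, 7.200e-04, 5.400e-04]  ψ = [0, 0, 1]  (obs o_2=3)
t=3: δ = [5.760e-05, 1.920e-05, 1.296e-04]  ψ = [0, 0, 1]  (obs o_3=2)
t=4: δ = [3.888e-06, 7.776e-06, 1.555e-05]  ψ = [2, 2, 2]  (obs o_4=0)
t=5: δ = [4.666e-07, 9.331e-07, 1.866e-06]  ψ = [2, 2, 2]  (obs o_5=0)
backtrack: best end state = 2; path = [2, 0, 1, 2, 2, 2]

path = [2, 0, 1, 2, 2, 2]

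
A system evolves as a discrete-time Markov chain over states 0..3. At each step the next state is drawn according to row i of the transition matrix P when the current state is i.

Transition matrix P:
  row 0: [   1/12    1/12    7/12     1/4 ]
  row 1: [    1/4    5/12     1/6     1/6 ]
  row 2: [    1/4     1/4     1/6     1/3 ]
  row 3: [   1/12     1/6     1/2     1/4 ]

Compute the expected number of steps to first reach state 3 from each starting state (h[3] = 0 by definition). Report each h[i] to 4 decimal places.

h = [3.8253, 4.4017, 3.6681, 0.0000]

First-step conditioning: h[3] = 0; for i ≠ 3, h[i] = 1 + Σ_k P[i][k]·h[k].
  h[0] = 1 + 1/12·h[0] + 1/12·h[1] + 7/12·h[2]
  h[1] = 1 + 1/4·h[0] + 5/12·h[1] + 1/6·h[2]
  h[2] = 1 + 1/4·h[0] + 1/4·h[1] + 1/6·h[2]
Solving the 3×3 linear system over states ≠ 3 gives exactly h = [876/229, 1008/229, 840/229, 0] (h[3] = 0 is the target).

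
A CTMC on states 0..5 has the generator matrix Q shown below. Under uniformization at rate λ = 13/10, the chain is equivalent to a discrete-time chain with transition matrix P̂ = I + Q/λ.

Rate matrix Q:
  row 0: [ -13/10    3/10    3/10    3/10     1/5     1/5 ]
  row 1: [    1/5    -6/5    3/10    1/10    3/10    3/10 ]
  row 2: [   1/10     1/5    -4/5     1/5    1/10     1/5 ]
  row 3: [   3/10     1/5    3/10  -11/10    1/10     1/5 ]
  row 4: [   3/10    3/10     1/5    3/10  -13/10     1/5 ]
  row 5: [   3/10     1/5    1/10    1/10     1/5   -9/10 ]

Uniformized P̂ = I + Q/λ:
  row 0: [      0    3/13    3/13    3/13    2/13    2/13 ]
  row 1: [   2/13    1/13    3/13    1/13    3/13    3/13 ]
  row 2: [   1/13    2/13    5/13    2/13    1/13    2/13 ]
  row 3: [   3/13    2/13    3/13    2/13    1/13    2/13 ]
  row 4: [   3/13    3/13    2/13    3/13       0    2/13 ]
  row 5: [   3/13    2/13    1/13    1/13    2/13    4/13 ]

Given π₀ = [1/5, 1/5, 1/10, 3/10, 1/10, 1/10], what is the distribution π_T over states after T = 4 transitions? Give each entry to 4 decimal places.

t=0: π = [0.2000, 0.2000, 0.1000, 0.3000, 0.1000, 0.1000]
t=1: π = [0.1538, 0.1615, 0.2231, 0.1538, 0.1231, 0.1846]
t=2: π = [0.1485, 0.1627, 0.2272, 0.1485, 0.1183, 0.1947]
t=3: π = [0.1490, 0.1619, 0.2267, 0.1469, 0.1193, 0.1963]
t=4: π = [0.1491, 0.1620, 0.2263, 0.1469, 0.1192, 0.1965]

π = [0.1491, 0.1620, 0.2263, 0.1469, 0.1192, 0.1965]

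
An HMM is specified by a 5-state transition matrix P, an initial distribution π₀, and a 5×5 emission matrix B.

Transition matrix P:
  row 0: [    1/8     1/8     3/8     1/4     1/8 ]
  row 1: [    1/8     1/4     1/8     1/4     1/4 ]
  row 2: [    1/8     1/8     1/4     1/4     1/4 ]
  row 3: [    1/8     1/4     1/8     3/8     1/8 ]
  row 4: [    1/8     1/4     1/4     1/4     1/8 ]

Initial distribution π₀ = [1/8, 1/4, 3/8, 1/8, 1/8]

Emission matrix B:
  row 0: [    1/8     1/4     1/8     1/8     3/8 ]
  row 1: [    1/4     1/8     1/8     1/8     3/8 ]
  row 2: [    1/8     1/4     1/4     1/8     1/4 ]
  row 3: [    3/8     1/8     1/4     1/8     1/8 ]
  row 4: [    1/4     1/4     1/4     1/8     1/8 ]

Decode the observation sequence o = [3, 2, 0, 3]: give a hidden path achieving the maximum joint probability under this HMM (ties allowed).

path = [2, 3, 3, 3]

t=0: δ = [1.562e-02, 3.125e-02, 4.688e-02, 1.562e-02, 1.562e-02]  (obs o_0=3)
t=1: δ = [7.324e-04, 9.766e-04, 2.930e-03, 2.930e-03, 2.930e-03]  ψ = [2, 1, 2, 2, 2]  (obs o_1=2)
t=2: δ = [4.578e-05, 1.831e-04, 9.155e-05, 4.120e-04, 1.831e-04]  ψ = [2, 3, 2, 3, 2]  (obs o_2=0)
t=3: δ = [6.437e-06, 1.287e-05, 6.437e-06, 1.931e-05, 6.437e-06]  ψ = [3, 3, 3, 3, 3]  (obs o_3=3)
backtrack: best end state = 3; path = [2, 3, 3, 3]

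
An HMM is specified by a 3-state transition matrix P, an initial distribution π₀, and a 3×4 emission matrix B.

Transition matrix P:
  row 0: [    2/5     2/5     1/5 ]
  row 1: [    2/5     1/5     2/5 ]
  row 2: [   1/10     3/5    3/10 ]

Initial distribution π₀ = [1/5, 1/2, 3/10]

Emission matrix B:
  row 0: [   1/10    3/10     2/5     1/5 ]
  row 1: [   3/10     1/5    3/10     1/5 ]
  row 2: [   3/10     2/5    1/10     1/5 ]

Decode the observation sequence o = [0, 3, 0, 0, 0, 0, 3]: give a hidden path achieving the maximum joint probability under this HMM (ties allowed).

t=0: δ = [2.000e-02, 1.500e-01, 9.000e-02]  (obs o_0=0)
t=1: δ = [1.200e-02, 1.080e-02, 1.200e-02]  ψ = [1, 2, 1]  (obs o_1=3)
t=2: δ = [4.800e-04, 2.160e-03, 1.296e-03]  ψ = [0, 2, 1]  (obs o_2=0)
t=3: δ = [8.640e-05, 2.333e-04, 2.592e-04]  ψ = [1, 2, 1]  (obs o_3=0)
t=4: δ = [9.331e-06, 4.666e-05, 2.799e-05]  ψ = [1, 2, 1]  (obs o_4=0)
t=5: δ = [1.866e-06, 5.039e-06, 5.599e-06]  ψ = [1, 2, 1]  (obs o_5=0)
t=6: δ = [4.031e-07, 6.718e-07, 4.031e-07]  ψ = [1, 2, 1]  (obs o_6=3)
backtrack: best end state = 1; path = [1, 2, 1, 2, 1, 2, 1]

path = [1, 2, 1, 2, 1, 2, 1]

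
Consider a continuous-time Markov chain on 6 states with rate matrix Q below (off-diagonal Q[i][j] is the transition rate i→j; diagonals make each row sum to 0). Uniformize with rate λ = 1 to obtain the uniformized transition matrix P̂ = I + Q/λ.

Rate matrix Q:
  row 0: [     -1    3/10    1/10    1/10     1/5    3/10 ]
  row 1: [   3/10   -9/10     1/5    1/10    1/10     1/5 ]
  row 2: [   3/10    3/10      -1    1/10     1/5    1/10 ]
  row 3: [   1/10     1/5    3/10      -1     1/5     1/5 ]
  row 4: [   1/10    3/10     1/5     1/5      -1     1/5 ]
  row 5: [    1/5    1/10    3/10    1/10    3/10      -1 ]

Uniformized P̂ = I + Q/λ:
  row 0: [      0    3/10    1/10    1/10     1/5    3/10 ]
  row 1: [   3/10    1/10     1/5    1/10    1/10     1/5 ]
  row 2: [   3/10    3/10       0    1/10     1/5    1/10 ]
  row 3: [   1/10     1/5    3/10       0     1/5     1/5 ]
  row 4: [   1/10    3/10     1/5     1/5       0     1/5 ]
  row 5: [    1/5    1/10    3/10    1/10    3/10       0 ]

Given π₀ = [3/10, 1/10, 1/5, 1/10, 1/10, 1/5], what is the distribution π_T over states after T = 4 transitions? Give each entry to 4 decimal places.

t=0: π = [0.3000, 0.1000, 0.2000, 0.1000, 0.1000, 0.2000]
t=1: π = [0.1500, 0.2300, 0.1600, 0.1000, 0.1900, 0.1700]
t=2: π = [0.1800, 0.2100, 0.1800, 0.1090, 0.1560, 0.1650]
t=3: π = [0.1765, 0.2141, 0.1734, 0.1047, 0.1643, 0.1670]
t=4: π = [0.1766, 0.2133, 0.1748, 0.1060, 0.1624, 0.1669]

π = [0.1766, 0.2133, 0.1748, 0.1060, 0.1624, 0.1669]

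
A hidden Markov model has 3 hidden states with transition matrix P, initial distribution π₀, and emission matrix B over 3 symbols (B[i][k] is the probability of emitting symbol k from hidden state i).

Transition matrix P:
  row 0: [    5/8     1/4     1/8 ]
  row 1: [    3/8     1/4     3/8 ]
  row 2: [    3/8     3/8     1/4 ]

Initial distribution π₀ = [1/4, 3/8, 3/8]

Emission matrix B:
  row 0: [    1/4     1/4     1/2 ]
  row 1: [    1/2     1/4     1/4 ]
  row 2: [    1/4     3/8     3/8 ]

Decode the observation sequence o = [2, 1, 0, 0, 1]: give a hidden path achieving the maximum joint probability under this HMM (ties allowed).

t=0: δ = [1.250e-01, 9.375e-02, 1.406e-01]  (obs o_0=2)
t=1: δ = [1.953e-02, 1.318e-02, 1.318e-02]  ψ = [0, 2, 1]  (obs o_1=1)
t=2: δ = [3.052e-03, 2.472e-03, 1.236e-03]  ψ = [0, 2, 1]  (obs o_2=0)
t=3: δ = [4.768e-04, 3.815e-04, 2.317e-04]  ψ = [0, 0, 1]  (obs o_3=0)
t=4: δ = [7.451e-05, 2.980e-05, 5.364e-05]  ψ = [0, 0, 1]  (obs o_4=1)
backtrack: best end state = 0; path = [0, 0, 0, 0, 0]

path = [0, 0, 0, 0, 0]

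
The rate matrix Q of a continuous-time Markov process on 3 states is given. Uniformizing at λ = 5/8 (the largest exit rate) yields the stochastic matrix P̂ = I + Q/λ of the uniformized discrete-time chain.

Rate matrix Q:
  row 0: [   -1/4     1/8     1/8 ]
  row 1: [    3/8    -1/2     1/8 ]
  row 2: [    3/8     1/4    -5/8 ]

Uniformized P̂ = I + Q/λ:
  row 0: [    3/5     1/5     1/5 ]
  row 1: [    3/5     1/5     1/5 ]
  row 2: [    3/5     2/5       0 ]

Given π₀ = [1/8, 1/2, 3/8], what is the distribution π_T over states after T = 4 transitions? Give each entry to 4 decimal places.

π = [0.6000, 0.2330, 0.1670]

t=0: π = [0.1250, 0.5000, 0.3750]
t=1: π = [0.6000, 0.2750, 0.1250]
t=2: π = [0.6000, 0.2250, 0.1750]
t=3: π = [0.6000, 0.2350, 0.1650]
t=4: π = [0.6000, 0.2330, 0.1670]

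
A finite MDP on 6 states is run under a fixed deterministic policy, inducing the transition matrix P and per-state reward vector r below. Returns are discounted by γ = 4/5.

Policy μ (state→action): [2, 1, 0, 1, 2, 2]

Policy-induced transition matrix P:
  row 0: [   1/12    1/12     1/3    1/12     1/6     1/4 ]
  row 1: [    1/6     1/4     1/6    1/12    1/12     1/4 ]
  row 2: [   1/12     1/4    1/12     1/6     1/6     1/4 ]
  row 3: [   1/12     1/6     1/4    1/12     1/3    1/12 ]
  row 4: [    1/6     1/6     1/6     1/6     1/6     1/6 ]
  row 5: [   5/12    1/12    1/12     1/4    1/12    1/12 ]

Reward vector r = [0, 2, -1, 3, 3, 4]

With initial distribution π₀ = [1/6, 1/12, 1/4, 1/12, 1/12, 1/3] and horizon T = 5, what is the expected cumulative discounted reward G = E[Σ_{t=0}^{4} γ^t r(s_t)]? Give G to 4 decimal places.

G = 5.9682

t=0: π = [0.1667, 0.0833, 0.2500, 0.0833, 0.0833, 0.3333], E[r] = 1.7500, γ^t·E[r] = 1.750000, running G = 1.750000
t=1: π = [0.2083, 0.1528, 0.1528, 0.1667, 0.1458, 0.1736], E[r] = 1.7847, γ^t·E[r] = 1.427778, running G = 3.177778
t=2: π = [0.1661, 0.1603, 0.1881, 0.1372, 0.1672, 0.1811], E[r] = 1.7703, γ^t·E[r] = 1.132963, running G = 4.310741
t=3: π = [0.1710, 0.1668, 0.1750, 0.1431, 0.1611, 0.1830], E[r] = 1.8032, γ^t·E[r] = 0.923235, running G = 5.233975
t=4: π = [0.1717, 0.1656, 0.1773, 0.1418, 0.1614, 0.1822], E[r] = 1.7926, γ^t·E[r] = 0.734232, running G = 5.968207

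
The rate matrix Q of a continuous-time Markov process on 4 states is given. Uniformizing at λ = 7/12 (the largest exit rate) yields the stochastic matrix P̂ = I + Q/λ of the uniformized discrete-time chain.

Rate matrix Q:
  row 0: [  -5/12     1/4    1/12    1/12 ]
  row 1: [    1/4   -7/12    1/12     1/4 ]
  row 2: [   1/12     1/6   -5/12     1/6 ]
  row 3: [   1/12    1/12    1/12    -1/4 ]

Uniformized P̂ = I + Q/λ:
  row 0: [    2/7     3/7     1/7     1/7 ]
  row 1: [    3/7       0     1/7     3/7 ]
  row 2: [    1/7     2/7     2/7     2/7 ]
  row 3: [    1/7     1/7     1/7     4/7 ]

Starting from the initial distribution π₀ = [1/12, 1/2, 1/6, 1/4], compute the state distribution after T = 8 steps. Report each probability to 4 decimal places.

t=0: π = [0.0833, 0.5000, 0.1667, 0.2500]
t=1: π = [0.2976, 0.1190, 0.1667, 0.4167]
t=2: π = [0.2194, 0.2347, 0.1667, 0.3793]
t=3: π = [0.2413, 0.1958, 0.1667, 0.3963]
t=4: π = [0.2333, 0.2076, 0.1667, 0.3924]
t=5: π = [0.2355, 0.2037, 0.1667, 0.3942]
t=6: π = [0.2347, 0.2049, 0.1667, 0.3938]
t=7: π = [0.2349, 0.2045, 0.1667, 0.3940]
t=8: π = [0.2348, 0.2046, 0.1667, 0.3939]

π = [0.2348, 0.2046, 0.1667, 0.3939]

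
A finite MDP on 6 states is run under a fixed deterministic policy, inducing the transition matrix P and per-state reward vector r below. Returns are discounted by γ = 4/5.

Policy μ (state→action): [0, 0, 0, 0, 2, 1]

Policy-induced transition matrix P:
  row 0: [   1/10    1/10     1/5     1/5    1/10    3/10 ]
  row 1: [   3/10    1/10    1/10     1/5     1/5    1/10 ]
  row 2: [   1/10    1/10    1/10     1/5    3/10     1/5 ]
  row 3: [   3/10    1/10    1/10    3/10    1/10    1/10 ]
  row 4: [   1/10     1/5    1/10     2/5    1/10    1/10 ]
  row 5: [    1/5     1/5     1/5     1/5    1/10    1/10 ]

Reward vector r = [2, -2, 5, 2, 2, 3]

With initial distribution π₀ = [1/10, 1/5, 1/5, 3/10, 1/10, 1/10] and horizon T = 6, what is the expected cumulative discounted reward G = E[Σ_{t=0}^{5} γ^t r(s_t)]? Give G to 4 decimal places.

t=0: π = [0.1000, 0.2000, 0.2000, 0.3000, 0.1000, 0.1000], E[r] = 1.9000, γ^t·E[r] = 1.900000, running G = 1.900000
t=1: π = [0.2100, 0.1200, 0.1200, 0.2500, 0.1600, 0.1400], E[r] = 2.0200, γ^t·E[r] = 1.616000, running G = 3.516000
t=2: π = [0.1880, 0.1300, 0.1350, 0.2570, 0.1360, 0.1540], E[r] = 2.0390, γ^t·E[r] = 1.304960, running G = 4.820960
t=3: π = [0.1928, 0.1290, 0.1342, 0.2529, 0.1400, 0.1511], E[r] = 2.0377, γ^t·E[r] = 1.043302, running G = 5.864262
t=4: π = [0.1915, 0.1291, 0.1344, 0.2533, 0.1397, 0.1520], E[r] = 2.0387, γ^t·E[r] = 0.835056, running G = 6.699318
t=5: π = [0.1917, 0.1292, 0.1343, 0.2533, 0.1398, 0.1517], E[r] = 2.0381, γ^t·E[r] = 0.667841, running G = 7.367159

G = 7.3672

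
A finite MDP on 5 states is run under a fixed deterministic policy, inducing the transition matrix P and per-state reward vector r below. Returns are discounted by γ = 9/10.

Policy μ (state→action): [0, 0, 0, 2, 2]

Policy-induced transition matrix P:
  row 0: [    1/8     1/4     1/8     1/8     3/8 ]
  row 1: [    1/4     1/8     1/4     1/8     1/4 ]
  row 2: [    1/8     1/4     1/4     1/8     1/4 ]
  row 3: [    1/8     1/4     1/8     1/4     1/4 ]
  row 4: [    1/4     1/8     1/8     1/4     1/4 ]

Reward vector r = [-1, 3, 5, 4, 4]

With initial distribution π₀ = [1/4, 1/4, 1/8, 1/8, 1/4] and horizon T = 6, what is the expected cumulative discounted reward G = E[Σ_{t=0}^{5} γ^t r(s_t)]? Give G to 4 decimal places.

G = 13.8971

t=0: π = [0.2500, 0.2500, 0.1250, 0.1250, 0.2500], E[r] = 2.6250, γ^t·E[r] = 2.625000, running G = 2.625000
t=1: π = [0.1875, 0.1875, 0.1719, 0.1719, 0.2813], E[r] = 3.0469, γ^t·E[r] = 2.742188, running G = 5.367188
t=2: π = [0.1836, 0.1914, 0.1699, 0.1816, 0.2734], E[r] = 3.0605, γ^t·E[r] = 2.479043, running G = 7.846230
t=3: π = [0.1831, 0.1919, 0.1702, 0.1819, 0.2729], E[r] = 3.0627, γ^t·E[r] = 2.232740, running G = 10.078971
t=4: π = [0.1831, 0.1919, 0.1703, 0.1819, 0.2729], E[r] = 3.0628, γ^t·E[r] = 2.009526, running G = 12.088497
t=5: π = [0.1831, 0.1919, 0.1703, 0.1818, 0.2729], E[r] = 3.0629, γ^t·E[r] = 1.808599, running G = 13.897096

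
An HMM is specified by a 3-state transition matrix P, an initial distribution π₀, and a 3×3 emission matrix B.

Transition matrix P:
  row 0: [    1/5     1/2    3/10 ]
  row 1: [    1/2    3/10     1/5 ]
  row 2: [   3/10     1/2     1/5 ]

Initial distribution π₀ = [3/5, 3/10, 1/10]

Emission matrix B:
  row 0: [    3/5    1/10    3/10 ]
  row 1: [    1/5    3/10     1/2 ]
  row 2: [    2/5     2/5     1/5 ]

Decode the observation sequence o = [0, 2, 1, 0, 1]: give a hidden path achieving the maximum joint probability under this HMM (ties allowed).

t=0: δ = [3.600e-01, 6.000e-02, 4.000e-02]  (obs o_0=0)
t=1: δ = [2.160e-02, 9.000e-02, 2.160e-02]  ψ = [0, 0, 0]  (obs o_1=2)
t=2: δ = [4.500e-03, 8.100e-03, 7.200e-03]  ψ = [1, 1, 1]  (obs o_2=1)
t=3: δ = [2.430e-03, 7.200e-04, 6.480e-04]  ψ = [1, 2, 1]  (obs o_3=0)
t=4: δ = [4.860e-05, 3.645e-04, 2.916e-04]  ψ = [0, 0, 0]  (obs o_4=1)
backtrack: best end state = 1; path = [0, 1, 1, 0, 1]

path = [0, 1, 1, 0, 1]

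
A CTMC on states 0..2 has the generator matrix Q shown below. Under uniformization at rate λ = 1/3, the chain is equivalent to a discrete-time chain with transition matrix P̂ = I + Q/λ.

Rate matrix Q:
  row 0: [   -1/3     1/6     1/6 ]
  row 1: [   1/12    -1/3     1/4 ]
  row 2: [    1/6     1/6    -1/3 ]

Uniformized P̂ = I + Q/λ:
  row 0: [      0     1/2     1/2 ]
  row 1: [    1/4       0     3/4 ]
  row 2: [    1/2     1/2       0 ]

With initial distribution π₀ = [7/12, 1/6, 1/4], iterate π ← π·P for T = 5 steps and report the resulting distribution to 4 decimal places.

π = [0.2813, 0.3385, 0.3802]

t=0: π = [0.5833, 0.1667, 0.2500]
t=1: π = [0.1667, 0.4167, 0.4167]
t=2: π = [0.3125, 0.2917, 0.3958]
t=3: π = [0.2708, 0.3542, 0.3750]
t=4: π = [0.2760, 0.3229, 0.4010]
t=5: π = [0.2813, 0.3385, 0.3802]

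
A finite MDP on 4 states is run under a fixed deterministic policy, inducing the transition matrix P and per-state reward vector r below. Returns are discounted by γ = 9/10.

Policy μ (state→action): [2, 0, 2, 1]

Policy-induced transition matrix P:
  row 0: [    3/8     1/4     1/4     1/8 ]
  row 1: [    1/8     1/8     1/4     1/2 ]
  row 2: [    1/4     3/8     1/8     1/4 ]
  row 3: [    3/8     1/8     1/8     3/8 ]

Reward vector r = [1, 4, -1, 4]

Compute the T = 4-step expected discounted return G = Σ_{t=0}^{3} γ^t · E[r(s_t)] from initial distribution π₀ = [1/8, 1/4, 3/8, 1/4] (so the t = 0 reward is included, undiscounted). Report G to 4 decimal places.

t=0: π = [0.1250, 0.2500, 0.3750, 0.2500], E[r] = 1.7500, γ^t·E[r] = 1.750000, running G = 1.750000
t=1: π = [0.2656, 0.2344, 0.1719, 0.3281], E[r] = 2.3438, γ^t·E[r] = 2.109375, running G = 3.859375
t=2: π = [0.2949, 0.2012, 0.1875, 0.3164], E[r] = 2.1777, γ^t·E[r] = 1.763965, running G = 5.623340
t=3: π = [0.3013, 0.2087, 0.1870, 0.3030], E[r] = 2.1611, γ^t·E[r] = 1.575466, running G = 7.198806

G = 7.1988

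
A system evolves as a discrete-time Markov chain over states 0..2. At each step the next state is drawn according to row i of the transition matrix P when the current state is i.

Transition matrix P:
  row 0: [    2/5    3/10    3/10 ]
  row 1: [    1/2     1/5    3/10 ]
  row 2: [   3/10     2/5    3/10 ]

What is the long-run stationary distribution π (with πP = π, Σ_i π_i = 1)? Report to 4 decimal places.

π = [0.4000, 0.3000, 0.3000]

Balance equations π_j = Σ_i π_i·P[i][j]:
  π_0 = 2/5·π_0 + 1/2·π_1 + 3/10·π_2
  π_1 = 3/10·π_0 + 1/5·π_1 + 2/5·π_2
  normalize: π_0 + π_1 + π_2 = 1
Solving the linear system gives exactly π = [2/5, 3/10, 3/10].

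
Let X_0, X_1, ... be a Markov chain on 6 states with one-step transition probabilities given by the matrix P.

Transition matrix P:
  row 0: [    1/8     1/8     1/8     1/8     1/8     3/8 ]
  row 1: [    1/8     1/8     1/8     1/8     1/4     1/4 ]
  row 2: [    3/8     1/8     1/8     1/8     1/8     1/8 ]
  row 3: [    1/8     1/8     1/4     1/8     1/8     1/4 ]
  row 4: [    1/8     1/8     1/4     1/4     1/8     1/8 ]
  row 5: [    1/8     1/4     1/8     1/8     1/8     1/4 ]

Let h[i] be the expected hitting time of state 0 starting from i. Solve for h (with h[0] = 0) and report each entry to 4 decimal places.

First-step conditioning: h[0] = 0; for i ≠ 0, h[i] = 1 + Σ_k P[i][k]·h[k].
  h[1] = 1 + 1/8·h[1] + 1/8·h[2] + 1/8·h[3] + 1/4·h[4] + 1/4·h[5]
  h[2] = 1 + 1/8·h[1] + 1/8·h[2] + 1/8·h[3] + 1/8·h[4] + 1/8·h[5]
  h[3] = 1 + 1/8·h[1] + 1/4·h[2] + 1/8·h[3] + 1/8·h[4] + 1/4·h[5]
  h[4] = 1 + 1/8·h[1] + 1/4·h[2] + 1/4·h[3] + 1/8·h[4] + 1/8·h[5]
  h[5] = 1 + 1/4·h[1] + 1/8·h[2] + 1/8·h[3] + 1/8·h[4] + 1/4·h[5]
Solving the 5×5 linear system over states ≠ 0 gives exactly h = [0, 4152/689, 3128/689, 4040/689, 4024/689, 4168/689] (h[0] = 0 is the target).

h = [0.0000, 6.0261, 4.5399, 5.8636, 5.8403, 6.0493]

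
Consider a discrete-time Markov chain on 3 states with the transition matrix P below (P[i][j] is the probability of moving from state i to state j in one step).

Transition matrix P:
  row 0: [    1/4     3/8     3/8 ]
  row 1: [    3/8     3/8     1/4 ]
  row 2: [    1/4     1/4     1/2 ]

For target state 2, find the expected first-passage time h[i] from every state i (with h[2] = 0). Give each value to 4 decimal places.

First-step conditioning: h[2] = 0; for i ≠ 2, h[i] = 1 + Σ_k P[i][k]·h[k].
  h[0] = 1 + 1/4·h[0] + 3/8·h[1]
  h[1] = 1 + 3/8·h[0] + 3/8·h[1]
Solving the 2×2 linear system over states ≠ 2 gives exactly h = [64/21, 24/7, 0] (h[2] = 0 is the target).

h = [3.0476, 3.4286, 0.0000]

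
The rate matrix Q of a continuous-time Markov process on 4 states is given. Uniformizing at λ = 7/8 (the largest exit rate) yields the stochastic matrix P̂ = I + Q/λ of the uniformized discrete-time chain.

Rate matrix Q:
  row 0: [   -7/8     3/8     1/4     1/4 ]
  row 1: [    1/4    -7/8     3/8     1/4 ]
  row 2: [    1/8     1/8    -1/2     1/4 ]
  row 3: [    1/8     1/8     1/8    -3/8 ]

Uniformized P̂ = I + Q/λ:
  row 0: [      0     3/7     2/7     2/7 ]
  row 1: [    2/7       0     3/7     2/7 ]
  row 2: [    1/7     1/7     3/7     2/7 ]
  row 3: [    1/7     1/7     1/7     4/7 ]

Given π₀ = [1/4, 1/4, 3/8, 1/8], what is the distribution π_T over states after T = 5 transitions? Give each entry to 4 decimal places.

t=0: π = [0.2500, 0.2500, 0.3750, 0.1250]
t=1: π = [0.1429, 0.1786, 0.3571, 0.3214]
t=2: π = [0.1480, 0.1582, 0.3163, 0.3776]
t=3: π = [0.1443, 0.1625, 0.2996, 0.3936]
t=4: π = [0.1455, 0.1609, 0.2955, 0.3982]
t=5: π = [0.1451, 0.1614, 0.2940, 0.3995]

π = [0.1451, 0.1614, 0.2940, 0.3995]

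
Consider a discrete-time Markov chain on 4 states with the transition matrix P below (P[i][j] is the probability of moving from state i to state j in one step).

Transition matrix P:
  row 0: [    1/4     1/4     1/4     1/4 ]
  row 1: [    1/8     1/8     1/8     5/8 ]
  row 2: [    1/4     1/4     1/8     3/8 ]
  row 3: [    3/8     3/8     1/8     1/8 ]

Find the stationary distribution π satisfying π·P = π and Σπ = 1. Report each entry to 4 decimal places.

π = [0.2584, 0.2584, 0.1573, 0.3258]

Balance equations π_j = Σ_i π_i·P[i][j]:
  π_0 = 1/4·π_0 + 1/8·π_1 + 1/4·π_2 + 3/8·π_3
  π_1 = 1/4·π_0 + 1/8·π_1 + 1/4·π_2 + 3/8·π_3
  π_2 = 1/4·π_0 + 1/8·π_1 + 1/8·π_2 + 1/8·π_3
  normalize: π_0 + π_1 + π_2 + π_3 = 1
Solving the linear system gives exactly π = [23/89, 23/89, 14/89, 29/89].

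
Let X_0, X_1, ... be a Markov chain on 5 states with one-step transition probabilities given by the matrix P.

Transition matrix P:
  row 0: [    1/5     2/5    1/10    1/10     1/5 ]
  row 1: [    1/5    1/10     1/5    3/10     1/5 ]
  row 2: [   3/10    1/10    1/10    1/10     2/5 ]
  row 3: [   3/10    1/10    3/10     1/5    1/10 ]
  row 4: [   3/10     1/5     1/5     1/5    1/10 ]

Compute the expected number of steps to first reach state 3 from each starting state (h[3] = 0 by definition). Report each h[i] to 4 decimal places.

h = [5.9082, 5.0144, 6.1050, 0.0000, 5.5515]

First-step conditioning: h[3] = 0; for i ≠ 3, h[i] = 1 + Σ_k P[i][k]·h[k].
  h[0] = 1 + 1/5·h[0] + 2/5·h[1] + 1/10·h[2] + 1/5·h[4]
  h[1] = 1 + 1/5·h[0] + 1/10·h[1] + 1/5·h[2] + 1/5·h[4]
  h[2] = 1 + 3/10·h[0] + 1/10·h[1] + 1/10·h[2] + 2/5·h[4]
  h[4] = 1 + 3/10·h[0] + 1/5·h[1] + 1/5·h[2] + 1/10·h[4]
Solving the 4×4 linear system over states ≠ 3 gives exactly h = [14410/2439, 12230/2439, 14890/2439, 0, 13540/2439] (h[3] = 0 is the target).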